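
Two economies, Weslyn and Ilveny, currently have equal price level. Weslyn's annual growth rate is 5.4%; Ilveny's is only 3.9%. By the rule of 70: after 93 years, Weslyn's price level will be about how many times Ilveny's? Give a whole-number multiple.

Weslyn pulls ahead at 1.5 pp per year, so the ratio doubles every 70/1.5 ≈ 46.67 years.
In 93 years that's 1.99 doublings: 2^1.99 ≈ 4.

approximately 4 times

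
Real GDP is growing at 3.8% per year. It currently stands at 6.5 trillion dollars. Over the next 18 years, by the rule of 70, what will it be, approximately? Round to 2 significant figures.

around 13 trillion dollars

Doubling time ≈ 70/3.8 = 18.42 years.
18 years is 18/18.42 ≈ 0.98 doublings, a factor of 2^0.98 ≈ 1.97.
6.5 × 1.97 ≈ 13 trillion dollars.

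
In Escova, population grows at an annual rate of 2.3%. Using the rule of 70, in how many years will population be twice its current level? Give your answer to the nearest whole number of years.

Doubling time ≈ 70 / 2.3 = 30.43 years.

30 years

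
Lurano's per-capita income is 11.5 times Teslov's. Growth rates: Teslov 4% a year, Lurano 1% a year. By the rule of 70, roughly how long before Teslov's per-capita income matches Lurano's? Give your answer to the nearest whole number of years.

Teslov gains on Lurano at 4% − 1% = 3 points a year.
At that relative rate the gap halves every 70/3 ≈ 23.33 years.
An 11.5 times gap takes log₂(11.5) ≈ 3.52 halvings to close: 3.52 × 23.33 ≈ 82 years.

≈ 82 years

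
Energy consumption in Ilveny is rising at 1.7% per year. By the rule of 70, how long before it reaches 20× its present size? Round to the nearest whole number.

At 1.7% it doubles every 70/1.7 ≈ 41.18 years.
20× is log₂ 20 ≈ 4.32 doublings, so ≈ 4.32 × 41.18 = 178 years.

roughly 178 years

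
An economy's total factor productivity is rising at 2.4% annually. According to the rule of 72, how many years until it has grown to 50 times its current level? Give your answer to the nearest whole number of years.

≈ 169 years

At 2.4% it doubles every 72/2.4 ≈ 30.00 years.
Reaching 50× takes log₂(50) ≈ 5.64 doublings.
5.64 × 30.00 ≈ 169 years.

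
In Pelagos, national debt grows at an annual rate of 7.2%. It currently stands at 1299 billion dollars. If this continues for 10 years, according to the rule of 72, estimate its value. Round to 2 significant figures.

roughly 2600 billion dollars

It doubles every 72/7.2 ≈ 10.00 years, so 10 years is 1.00 doublings.
2^1.00 ≈ 2.00; 1299 × 2.00 ≈ 2600 billion dollars.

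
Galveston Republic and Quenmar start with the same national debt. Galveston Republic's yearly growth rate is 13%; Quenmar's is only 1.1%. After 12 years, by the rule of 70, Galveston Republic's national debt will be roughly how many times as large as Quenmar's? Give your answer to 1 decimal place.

Only the 11.9-point difference matters.
70/11.9 ≈ 5.88 years per doubling of the ratio; 12 years gives 2.04 doublings, so ≈ 4.1×.

roughly 4.1 times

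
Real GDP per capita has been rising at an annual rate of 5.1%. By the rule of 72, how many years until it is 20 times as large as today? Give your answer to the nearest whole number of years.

One doubling takes 72/5.1 = 14.12 years.
Reaching 20× takes log₂(20) ≈ 4.32 doublings.
4.32 × 14.12 ≈ 61 years.

61 years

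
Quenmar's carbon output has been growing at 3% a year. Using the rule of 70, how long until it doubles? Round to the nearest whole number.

At 3%, doubling takes about 70/3 = 23.33 years.

23 years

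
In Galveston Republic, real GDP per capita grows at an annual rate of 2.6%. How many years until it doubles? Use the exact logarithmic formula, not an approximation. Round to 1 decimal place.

t = ln(2) / ln(1 + 0.026) = 0.6931 / 0.025668 ≈ 27.00.

27.0 years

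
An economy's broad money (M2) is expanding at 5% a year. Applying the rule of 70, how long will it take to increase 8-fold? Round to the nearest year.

≈ 42 years

Doubling time ≈ 70/5 = 14.00 years.
Getting to 8× needs 3 doublings: 3 × 14.00 ≈ 42 years.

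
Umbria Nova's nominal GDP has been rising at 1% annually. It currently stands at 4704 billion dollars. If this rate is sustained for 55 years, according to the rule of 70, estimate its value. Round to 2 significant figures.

Doubling time ≈ 70/1 = 70.00 years.
55 years is 55/70.00 ≈ 0.79 doublings, a factor of 2^0.79 ≈ 1.73.
4704 × 1.73 ≈ 8100 billion dollars.

roughly 8100 billion dollars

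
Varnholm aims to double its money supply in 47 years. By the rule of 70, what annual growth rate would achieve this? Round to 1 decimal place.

around 1.5%

70 / 47 ≈ 1.49, so about 1.5% annually.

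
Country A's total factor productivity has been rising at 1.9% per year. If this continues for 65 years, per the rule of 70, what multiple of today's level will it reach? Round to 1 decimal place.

roughly 3.4 times

Doubling time ≈ 70/1.9 = 36.84 years.
65 years / 36.84 ≈ 1.76 doublings → factor 2^1.76 ≈ 3.4.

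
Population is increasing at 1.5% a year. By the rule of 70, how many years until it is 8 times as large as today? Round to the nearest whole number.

approximately 140 years

Doubling time ≈ 70/1.5 = 46.67 years.
8 = 2^3, so 3 doublings → 140 years.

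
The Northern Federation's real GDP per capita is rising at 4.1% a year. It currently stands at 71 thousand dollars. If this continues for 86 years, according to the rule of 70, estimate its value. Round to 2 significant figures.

Doubling time ≈ 70/4.1 = 17.07 years.
86 years is 86/17.07 ≈ 5.04 doublings, a factor of 2^5.04 ≈ 32.90.
71 × 32.90 ≈ 2300 thousand dollars.

around 2300 thousand dollars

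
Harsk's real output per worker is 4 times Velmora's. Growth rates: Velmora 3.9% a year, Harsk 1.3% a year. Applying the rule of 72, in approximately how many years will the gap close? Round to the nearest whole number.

What matters is the difference: 2.6 pp.
Rule of 72 on the gap: the ratio halves every 72/2.6 ≈ 27.69 years.
A 4 times gap closes after 2 halvings: 2 × 27.69 ≈ 55 years.

55 years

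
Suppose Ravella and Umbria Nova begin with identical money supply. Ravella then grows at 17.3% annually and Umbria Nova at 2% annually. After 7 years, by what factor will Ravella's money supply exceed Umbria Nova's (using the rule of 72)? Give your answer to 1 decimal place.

Rate gap = 17.3% − 2% = 15.3 points.
The ratio doubles every 72/15.3 ≈ 4.71 years.
7/4.71 ≈ 1.49 doublings → ratio ≈ 2^1.49 ≈ 2.8.

about 2.8 times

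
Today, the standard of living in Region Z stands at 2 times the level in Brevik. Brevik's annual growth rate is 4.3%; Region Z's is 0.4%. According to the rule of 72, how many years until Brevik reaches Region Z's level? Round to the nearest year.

roughly 18 years

The growth-rate gap is 4.3% − 0.4% = 3.9 percentage points.
So the ratio between them halves every 72/3.9 ≈ 18.46 years.
A 2 times gap closes after 1 halving: 1 × 18.46 ≈ 18 years.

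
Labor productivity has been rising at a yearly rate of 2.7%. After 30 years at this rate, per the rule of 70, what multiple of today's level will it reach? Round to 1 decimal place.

approximately 2.2 times

Doubles every ≈ 25.93 years (70/2.7).
30 years is 1.16 doublings; 2^1.16 ≈ 2.2×.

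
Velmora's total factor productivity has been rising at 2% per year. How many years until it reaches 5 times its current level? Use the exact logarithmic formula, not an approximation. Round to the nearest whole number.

t = ln(5) / ln(1 + 0.02) = 1.6094 / 0.019803 ≈ 81.27.
≈ 81 years.

81 years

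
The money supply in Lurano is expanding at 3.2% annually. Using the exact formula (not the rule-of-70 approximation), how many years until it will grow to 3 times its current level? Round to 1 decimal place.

t = ln(3) / ln(1 + 0.032) = 1.0986 / 0.031499 ≈ 34.88.

34.9 years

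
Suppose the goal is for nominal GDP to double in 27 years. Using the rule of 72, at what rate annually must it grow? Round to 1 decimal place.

72 / 27 ≈ 2.67, so about 2.7% annually.

≈ 2.7%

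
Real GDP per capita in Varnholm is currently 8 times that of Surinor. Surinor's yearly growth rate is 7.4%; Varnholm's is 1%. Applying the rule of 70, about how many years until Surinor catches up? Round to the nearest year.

Surinor gains on Varnholm at 7.4% − 1% = 6.4 points a year.
At that relative rate the gap halves every 70/6.4 ≈ 10.94 years.
An 8 times gap closes after 3 halvings: 3 × 10.94 ≈ 33 years.

around 33 years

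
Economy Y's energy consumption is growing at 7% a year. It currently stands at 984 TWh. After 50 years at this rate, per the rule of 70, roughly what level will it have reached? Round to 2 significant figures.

31000 TWh

It doubles every 70/7 ≈ 10.00 years, so 50 years is 5.00 doublings.
2^5.00 ≈ 32.00; 984 × 32.00 ≈ 31000 TWh.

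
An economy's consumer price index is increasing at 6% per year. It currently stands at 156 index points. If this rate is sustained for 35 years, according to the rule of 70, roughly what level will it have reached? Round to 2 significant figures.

It doubles every 70/6 ≈ 11.67 years, so 35 years is 3.00 doublings.
2^3.00 ≈ 8.00; 156 × 8.00 ≈ 1200 index points.

approximately 1200 index points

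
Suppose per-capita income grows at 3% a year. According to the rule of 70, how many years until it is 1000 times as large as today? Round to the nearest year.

approximately 233 years

Doubling time ≈ 70/3 = 23.33 years.
Reaching 1000× takes log₂(1000) ≈ 9.97 doublings.
9.97 × 23.33 ≈ 233 years.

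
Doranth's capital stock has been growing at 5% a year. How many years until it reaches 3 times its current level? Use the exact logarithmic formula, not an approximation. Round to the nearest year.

t = ln(3) / ln(1 + 0.05) = 1.0986 / 0.048790 ≈ 22.52.
≈ 23 years.

23 years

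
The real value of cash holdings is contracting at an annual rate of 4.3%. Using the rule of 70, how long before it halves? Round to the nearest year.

around 16 years

Halving time ≈ 70 / 4.3 = 16.28 → 16 years.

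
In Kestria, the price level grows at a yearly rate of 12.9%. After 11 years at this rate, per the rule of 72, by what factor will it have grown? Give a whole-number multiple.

72/12.9 ≈ 5.58 years per doubling.
11 years fits 2 doublings: 2^2 = 4.

about 4 times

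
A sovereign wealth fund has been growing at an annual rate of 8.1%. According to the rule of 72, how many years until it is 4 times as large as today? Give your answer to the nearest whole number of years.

Doubling time ≈ 72/8.1 = 8.89 years.
4 = 2^2, so 2 doublings → 18 years.

18 years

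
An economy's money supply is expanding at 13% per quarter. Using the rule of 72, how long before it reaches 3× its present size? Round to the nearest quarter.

Doubling time ≈ 72/13 = 5.54 quarters.
Reaching 3× takes log₂(3) ≈ 1.58 doublings.
1.58 × 5.54 ≈ 9 quarters.

roughly 9 quarters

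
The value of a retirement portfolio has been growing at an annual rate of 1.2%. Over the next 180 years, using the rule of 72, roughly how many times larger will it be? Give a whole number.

≈ 8 times

72/1.2 ≈ 60.00 years per doubling.
180 years fits 3 doublings: 2^3 = 8.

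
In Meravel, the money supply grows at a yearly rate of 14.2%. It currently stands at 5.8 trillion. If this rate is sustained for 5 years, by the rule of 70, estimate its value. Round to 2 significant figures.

about 12 trillion

It doubles every 70/14.2 ≈ 4.93 years, so 5 years is 1.01 doublings.
2^1.01 ≈ 2.01; 5.8 × 2.01 ≈ 12 trillion.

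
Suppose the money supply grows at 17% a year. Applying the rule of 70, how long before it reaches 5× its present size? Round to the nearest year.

about 10 years

One doubling takes 70/17 = 4.12 years.
Reaching 5× takes log₂(5) ≈ 2.32 doublings.
2.32 × 4.12 ≈ 10 years.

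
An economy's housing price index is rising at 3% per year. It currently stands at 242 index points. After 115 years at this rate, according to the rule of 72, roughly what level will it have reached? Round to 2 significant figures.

approximately 6700 index points

Doubling time ≈ 72/3 = 24.00 years.
115 years is 115/24.00 ≈ 4.79 doublings, a factor of 2^4.79 ≈ 27.67.
242 × 27.67 ≈ 6700 index points.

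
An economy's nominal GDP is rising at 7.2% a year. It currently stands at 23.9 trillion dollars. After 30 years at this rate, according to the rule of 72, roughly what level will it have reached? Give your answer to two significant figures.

Doubling time ≈ 72/7.2 = 10.00 years.
30 years is 30/10.00 ≈ 3.00 doublings, a factor of 2^3.00 ≈ 8.00.
23.9 × 8.00 ≈ 190 trillion dollars.

roughly 190 trillion dollars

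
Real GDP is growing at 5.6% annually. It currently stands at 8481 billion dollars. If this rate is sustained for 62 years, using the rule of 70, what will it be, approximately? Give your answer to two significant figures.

around 260000 billion dollars

Doubling time ≈ 70/5.6 = 12.50 years.
62 years is 62/12.50 ≈ 4.96 doublings, a factor of 2^4.96 ≈ 31.12.
8481 × 31.12 ≈ 260000 billion dollars.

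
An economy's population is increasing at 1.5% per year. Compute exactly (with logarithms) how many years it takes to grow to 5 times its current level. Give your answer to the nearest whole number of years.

108 years

t = ln(5) / ln(1 + 0.015) = 1.6094 / 0.014889 ≈ 108.09.
≈ 108 years.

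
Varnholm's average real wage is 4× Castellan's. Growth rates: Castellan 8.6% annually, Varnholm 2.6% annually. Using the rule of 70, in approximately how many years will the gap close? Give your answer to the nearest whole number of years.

Castellan gains on Varnholm at 8.6% − 2.6% = 6 points a year.
At that relative rate the gap halves every 70/6 ≈ 11.67 years.
A 4× gap closes after 2 halvings: 2 × 11.67 ≈ 23 years.

approximately 23 years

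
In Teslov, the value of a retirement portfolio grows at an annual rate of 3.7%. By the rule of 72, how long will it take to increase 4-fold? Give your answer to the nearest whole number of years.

One doubling takes 72/3.7 = 19.46 years.
4× is 2 doublings, so 2 × 19.46 ≈ 39 years.

roughly 39 years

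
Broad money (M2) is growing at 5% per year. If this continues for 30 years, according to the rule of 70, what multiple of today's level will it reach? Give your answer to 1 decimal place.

Doubling time ≈ 70/5 = 14.00 years.
30 years / 14.00 ≈ 2.14 doublings → factor 2^2.14 ≈ 4.4.

about 4.4 times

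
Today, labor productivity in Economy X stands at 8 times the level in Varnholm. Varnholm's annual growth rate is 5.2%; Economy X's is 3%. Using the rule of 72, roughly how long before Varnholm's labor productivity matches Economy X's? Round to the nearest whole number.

Varnholm gains on Economy X at 5.2% − 3% = 2.2 points a year.
At that relative rate the gap halves every 72/2.2 ≈ 32.73 years.
An 8 times gap closes after 3 halvings: 3 × 32.73 ≈ 98 years.

roughly 98 years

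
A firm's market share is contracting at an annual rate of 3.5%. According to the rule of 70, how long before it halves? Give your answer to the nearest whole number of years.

The rule works in reverse for decay: 70/3.5 ≈ 20.00 years to halve.

about 20 years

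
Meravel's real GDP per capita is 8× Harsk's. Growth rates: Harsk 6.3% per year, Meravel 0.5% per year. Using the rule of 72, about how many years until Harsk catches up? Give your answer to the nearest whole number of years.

37 years

What matters is the difference: 5.8 pp.
Rule of 72 on the gap: the ratio halves every 72/5.8 ≈ 12.41 years.
An 8× gap closes after 3 halvings: 3 × 12.41 ≈ 37 years.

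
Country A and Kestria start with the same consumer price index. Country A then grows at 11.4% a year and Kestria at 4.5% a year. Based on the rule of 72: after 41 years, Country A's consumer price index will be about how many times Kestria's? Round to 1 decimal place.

roughly 15.2 times

Only the 6.9-point difference matters.
72/6.9 ≈ 10.43 years per doubling of the ratio; 41 years gives 3.93 doublings, so ≈ 15.2×.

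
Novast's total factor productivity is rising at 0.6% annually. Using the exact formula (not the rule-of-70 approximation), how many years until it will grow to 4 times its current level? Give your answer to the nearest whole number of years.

232 years

t = ln(4) / ln(1 + 0.006) = 1.3863 / 0.005982 ≈ 231.75.
≈ 232 years.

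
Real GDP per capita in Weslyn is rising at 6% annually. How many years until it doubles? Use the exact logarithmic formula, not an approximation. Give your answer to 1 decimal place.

t = ln(2) / ln(1 + 0.06) = 0.6931 / 0.058269 ≈ 11.89.

11.9 years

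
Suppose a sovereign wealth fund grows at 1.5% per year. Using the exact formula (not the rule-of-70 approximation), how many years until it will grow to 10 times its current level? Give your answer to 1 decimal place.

t = ln(10) / ln(1 + 0.015) = 2.3026 / 0.014889 ≈ 154.65.

154.7 years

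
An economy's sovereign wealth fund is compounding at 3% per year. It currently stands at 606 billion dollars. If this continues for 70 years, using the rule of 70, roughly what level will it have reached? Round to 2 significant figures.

≈ 4800 billion dollars

Doubling time ≈ 70/3 = 23.33 years.
70 years is 70/23.33 ≈ 3.00 doublings, a factor of 2^3.00 ≈ 8.00.
606 × 8.00 ≈ 4800 billion dollars.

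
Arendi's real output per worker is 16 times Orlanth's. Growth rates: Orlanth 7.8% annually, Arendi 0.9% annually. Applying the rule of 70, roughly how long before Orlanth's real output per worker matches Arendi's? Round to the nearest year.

The growth-rate gap is 7.8% − 0.9% = 6.9 percentage points.
So the ratio between them halves every 70/6.9 ≈ 10.14 years.
A 16 times gap closes after 4 halvings: 4 × 10.14 ≈ 41 years.

about 41 years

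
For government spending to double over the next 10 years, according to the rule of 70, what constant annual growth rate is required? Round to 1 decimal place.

about 7.0%

70 / 10 ≈ 7.00, so about 7.0% a year.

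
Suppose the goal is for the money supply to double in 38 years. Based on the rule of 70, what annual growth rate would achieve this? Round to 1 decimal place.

70 / 38 ≈ 1.84, so about 1.8% a year.

around 1.8% a year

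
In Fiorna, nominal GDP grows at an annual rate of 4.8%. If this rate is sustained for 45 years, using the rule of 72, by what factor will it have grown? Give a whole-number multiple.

72/4.8 ≈ 15.00 years per doubling.
45 years fits 3 doublings: 2^3 = 8.

about 8 times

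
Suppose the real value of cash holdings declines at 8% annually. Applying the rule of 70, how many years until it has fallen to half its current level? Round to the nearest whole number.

The rule works in reverse for decay: 70/8 ≈ 8.75 years to halve.

≈ 9 years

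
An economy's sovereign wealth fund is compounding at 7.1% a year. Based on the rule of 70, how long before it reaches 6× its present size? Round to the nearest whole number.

approximately 25 years

One doubling takes 70/7.1 = 9.86 years.
Reaching 6× takes log₂(6) ≈ 2.58 doublings.
2.58 × 9.86 ≈ 25 years.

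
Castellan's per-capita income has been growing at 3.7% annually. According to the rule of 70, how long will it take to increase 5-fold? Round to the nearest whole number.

At 3.7% it doubles every 70/3.7 ≈ 18.92 years.
5× is log₂ 5 ≈ 2.32 doublings, so ≈ 2.32 × 18.92 = 44 years.

roughly 44 years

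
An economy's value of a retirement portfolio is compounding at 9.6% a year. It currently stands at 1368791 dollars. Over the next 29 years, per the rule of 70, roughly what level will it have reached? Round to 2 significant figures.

≈ 22000000 dollars

It doubles every 70/9.6 ≈ 7.29 years, so 29 years is 3.98 doublings.
2^3.98 ≈ 15.78; 1368791 × 15.78 ≈ 22000000 dollars.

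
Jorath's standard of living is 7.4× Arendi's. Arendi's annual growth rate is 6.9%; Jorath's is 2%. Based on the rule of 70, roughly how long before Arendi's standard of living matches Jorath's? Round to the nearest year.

The growth-rate gap is 6.9% − 2% = 4.9 percentage points.
So the ratio between them halves every 70/4.9 ≈ 14.29 years.
A 7.4× gap takes log₂(7.4) ≈ 2.89 halvings to close: 2.89 × 14.29 ≈ 41 years.

approximately 41 years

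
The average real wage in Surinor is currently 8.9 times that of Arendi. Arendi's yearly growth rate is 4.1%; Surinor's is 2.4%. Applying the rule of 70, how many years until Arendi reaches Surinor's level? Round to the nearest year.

Arendi gains on Surinor at 4.1% − 2.4% = 1.7 points a year.
At that relative rate the gap halves every 70/1.7 ≈ 41.18 years.
An 8.9 times gap takes log₂(8.9) ≈ 3.15 halvings to close: 3.15 × 41.18 ≈ 130 years.

around 130 years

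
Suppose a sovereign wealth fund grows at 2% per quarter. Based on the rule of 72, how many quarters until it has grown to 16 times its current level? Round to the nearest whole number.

At 2% it doubles every 72/2 ≈ 36.00 quarters.
16× is 4 doublings, so 4 × 36.00 ≈ 144 quarters.

roughly 144 quarters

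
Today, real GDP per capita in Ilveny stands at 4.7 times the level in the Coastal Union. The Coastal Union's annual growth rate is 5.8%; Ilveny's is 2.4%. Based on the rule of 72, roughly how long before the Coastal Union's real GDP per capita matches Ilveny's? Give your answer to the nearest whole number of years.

≈ 47 years

the Coastal Union gains on Ilveny at 5.8% − 2.4% = 3.4 points a year.
At that relative rate the gap halves every 72/3.4 ≈ 21.18 years.
A 4.7 times gap takes log₂(4.7) ≈ 2.23 halvings to close: 2.23 × 21.18 ≈ 47 years.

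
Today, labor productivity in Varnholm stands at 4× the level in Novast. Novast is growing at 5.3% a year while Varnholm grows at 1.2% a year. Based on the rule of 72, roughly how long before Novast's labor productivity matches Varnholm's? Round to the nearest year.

Novast gains on Varnholm at 5.3% − 1.2% = 4.1 points a year.
At that relative rate the gap halves every 72/4.1 ≈ 17.56 years.
A 4× gap closes after 2 halvings: 2 × 17.56 ≈ 35 years.

roughly 35 years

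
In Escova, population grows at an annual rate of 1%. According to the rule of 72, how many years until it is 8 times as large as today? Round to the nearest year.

approximately 216 years

One doubling takes 72/1 = 72.00 years.
Getting to 8× needs 3 doublings: 3 × 72.00 ≈ 216 years.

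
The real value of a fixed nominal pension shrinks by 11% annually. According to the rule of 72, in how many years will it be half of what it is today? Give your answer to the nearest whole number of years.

approximately 7 years

The rule works in reverse for decay: 72/11 ≈ 6.55 years to halve.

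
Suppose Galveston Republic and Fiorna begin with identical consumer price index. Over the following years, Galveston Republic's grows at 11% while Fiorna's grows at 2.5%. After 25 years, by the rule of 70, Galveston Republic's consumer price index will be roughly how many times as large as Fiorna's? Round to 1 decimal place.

Only the 8.5-point difference matters.
70/8.5 ≈ 8.24 years per doubling of the ratio; 25 years gives 3.03 doublings, so ≈ 8.2×.

roughly 8.2 times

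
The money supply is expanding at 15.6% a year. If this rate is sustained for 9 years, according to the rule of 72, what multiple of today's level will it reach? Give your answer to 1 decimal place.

Doubling time ≈ 72/15.6 = 4.62 years.
9 years / 4.62 ≈ 1.95 doublings → factor 2^1.95 ≈ 3.9.

roughly 3.9 times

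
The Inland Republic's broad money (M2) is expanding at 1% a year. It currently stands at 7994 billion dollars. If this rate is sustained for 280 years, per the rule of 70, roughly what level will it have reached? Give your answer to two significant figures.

It doubles every 70/1 ≈ 70.00 years, so 280 years is 4.00 doublings.
2^4.00 ≈ 16.00; 7994 × 16.00 ≈ 130000 billion dollars.

approximately 130000 billion dollars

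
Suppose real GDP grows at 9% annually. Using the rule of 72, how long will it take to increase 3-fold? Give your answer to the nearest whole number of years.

approximately 13 years

Doubling time ≈ 72/9 = 8.00 years.
Reaching 3× takes log₂(3) ≈ 1.58 doublings.
1.58 × 8.00 ≈ 13 years.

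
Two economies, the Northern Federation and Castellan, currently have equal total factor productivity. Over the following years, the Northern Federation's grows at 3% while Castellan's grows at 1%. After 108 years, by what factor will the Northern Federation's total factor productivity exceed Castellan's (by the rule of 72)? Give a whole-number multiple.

roughly 8 times

Rate gap = 3% − 1% = 2 points.
The ratio doubles every 72/2 ≈ 36.00 years.
108/36.00 ≈ 3.00 doublings → ratio ≈ 2^3.00 ≈ 8.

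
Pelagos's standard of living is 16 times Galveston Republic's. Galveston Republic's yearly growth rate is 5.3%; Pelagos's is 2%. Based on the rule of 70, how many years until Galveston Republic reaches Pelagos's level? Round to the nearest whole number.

approximately 85 years

Galveston Republic gains on Pelagos at 5.3% − 2% = 3.3 points a year.
At that relative rate the gap halves every 70/3.3 ≈ 21.21 years.
A 16 times gap closes after 4 halvings: 4 × 21.21 ≈ 85 years.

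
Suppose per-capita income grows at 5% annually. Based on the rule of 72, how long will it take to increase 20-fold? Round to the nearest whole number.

around 62 years

Doubling time ≈ 72/5 = 14.40 years.
Reaching 20× takes log₂(20) ≈ 4.32 doublings.
4.32 × 14.40 ≈ 62 years.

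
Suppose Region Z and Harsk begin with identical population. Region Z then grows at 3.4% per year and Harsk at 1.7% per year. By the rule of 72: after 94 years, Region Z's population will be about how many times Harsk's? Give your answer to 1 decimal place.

Region Z pulls ahead at 1.7 pp per year, so the ratio doubles every 72/1.7 ≈ 42.35 years.
In 94 years that's 2.22 doublings: 2^2.22 ≈ 4.7.

≈ 4.7 times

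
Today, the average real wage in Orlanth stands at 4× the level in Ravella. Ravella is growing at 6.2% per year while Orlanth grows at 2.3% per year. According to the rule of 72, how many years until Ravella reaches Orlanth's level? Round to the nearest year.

approximately 37 years

Ravella gains on Orlanth at 6.2% − 2.3% = 3.9 points a year.
At that relative rate the gap halves every 72/3.9 ≈ 18.46 years.
A 4× gap closes after 2 halvings: 2 × 18.46 ≈ 37 years.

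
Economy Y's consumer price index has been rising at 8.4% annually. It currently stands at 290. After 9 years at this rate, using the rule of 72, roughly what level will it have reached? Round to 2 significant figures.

approximately 600

Doubling time ≈ 72/8.4 = 8.57 years.
9 years is 9/8.57 ≈ 1.05 doublings, a factor of 2^1.05 ≈ 2.07.
290 × 2.07 ≈ 600.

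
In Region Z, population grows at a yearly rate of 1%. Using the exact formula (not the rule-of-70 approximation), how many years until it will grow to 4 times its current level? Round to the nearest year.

t = ln(4) / ln(1 + 0.01) = 1.3863 / 0.009950 ≈ 139.33.
≈ 139 years.

139 years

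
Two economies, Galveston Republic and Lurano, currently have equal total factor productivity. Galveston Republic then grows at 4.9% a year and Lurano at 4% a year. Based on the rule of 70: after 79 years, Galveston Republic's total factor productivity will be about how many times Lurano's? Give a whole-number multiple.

Rate gap = 4.9% − 4% = 0.9 points.
The ratio doubles every 70/0.9 ≈ 77.78 years.
79/77.78 ≈ 1.02 doublings → ratio ≈ 2^1.02 ≈ 2.

around 2 times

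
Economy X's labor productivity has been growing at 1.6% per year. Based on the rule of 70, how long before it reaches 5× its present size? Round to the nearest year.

One doubling takes 70/1.6 = 43.75 years.
5× is log₂ 5 ≈ 2.32 doublings, so ≈ 2.32 × 43.75 = 102 years.

about 102 years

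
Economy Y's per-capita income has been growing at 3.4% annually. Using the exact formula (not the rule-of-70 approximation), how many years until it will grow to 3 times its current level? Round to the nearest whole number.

33 years

t = ln(3) / ln(1 + 0.034) = 1.0986 / 0.033435 ≈ 32.86.
≈ 33 years.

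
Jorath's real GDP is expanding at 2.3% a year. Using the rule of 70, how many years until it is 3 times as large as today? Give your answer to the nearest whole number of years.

At 2.3% it doubles every 70/2.3 ≈ 30.43 years.
3× is log₂ 3 ≈ 1.58 doublings, so ≈ 1.58 × 30.43 = 48 years.

≈ 48 years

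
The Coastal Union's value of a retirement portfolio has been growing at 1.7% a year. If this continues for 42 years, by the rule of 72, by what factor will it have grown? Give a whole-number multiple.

Doubling time ≈ 72/1.7 = 42.35 years.
42/42.35 ≈ 1 doubling, so about 2^1 = 2×.

2 times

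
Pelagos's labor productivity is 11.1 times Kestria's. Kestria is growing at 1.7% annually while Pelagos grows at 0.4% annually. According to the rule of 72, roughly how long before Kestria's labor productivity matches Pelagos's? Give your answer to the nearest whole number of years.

Kestria gains on Pelagos at 1.7% − 0.4% = 1.3 points a year.
At that relative rate the gap halves every 72/1.3 ≈ 55.38 years.
An 11.1 times gap takes log₂(11.1) ≈ 3.47 halvings to close: 3.47 × 55.38 ≈ 192 years.

roughly 192 years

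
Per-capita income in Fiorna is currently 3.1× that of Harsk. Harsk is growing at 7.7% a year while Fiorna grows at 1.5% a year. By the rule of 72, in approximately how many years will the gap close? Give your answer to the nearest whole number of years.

The growth-rate gap is 7.7% − 1.5% = 6.2 percentage points.
So the ratio between them halves every 72/6.2 ≈ 11.61 years.
A 3.1× gap takes log₂(3.1) ≈ 1.63 halvings to close: 1.63 × 11.61 ≈ 19 years.

about 19 years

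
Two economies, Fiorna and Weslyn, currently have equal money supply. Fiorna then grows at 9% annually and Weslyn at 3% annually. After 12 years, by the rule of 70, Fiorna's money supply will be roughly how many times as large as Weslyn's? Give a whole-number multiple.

Fiorna pulls ahead at 6 pp per year, so the ratio doubles every 70/6 ≈ 11.67 years.
In 12 years that's 1.03 doublings: 2^1.03 ≈ 2.

approximately 2 times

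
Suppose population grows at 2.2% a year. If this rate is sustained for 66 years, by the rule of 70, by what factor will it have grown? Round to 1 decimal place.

approximately 4.2 times

Doubling time ≈ 70/2.2 = 31.82 years.
66 years / 31.82 ≈ 2.07 doublings → factor 2^2.07 ≈ 4.2.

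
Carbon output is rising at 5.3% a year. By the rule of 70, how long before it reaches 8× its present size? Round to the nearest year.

At 5.3% it doubles every 70/5.3 ≈ 13.21 years.
Getting to 8× needs 3 doublings: 3 × 13.21 ≈ 40 years.

about 40 years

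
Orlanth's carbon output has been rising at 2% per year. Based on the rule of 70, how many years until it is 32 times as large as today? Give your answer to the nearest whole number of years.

At 2% it doubles every 70/2 ≈ 35.00 years.
32× is 5 doublings, so 5 × 35.00 ≈ 175 years.

175 years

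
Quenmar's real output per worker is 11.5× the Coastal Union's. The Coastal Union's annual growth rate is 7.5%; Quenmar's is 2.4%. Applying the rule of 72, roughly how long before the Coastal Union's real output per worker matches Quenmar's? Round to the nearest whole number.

The growth-rate gap is 7.5% − 2.4% = 5.1 percentage points.
So the ratio between them halves every 72/5.1 ≈ 14.12 years.
An 11.5× gap takes log₂(11.5) ≈ 3.52 halvings to close: 3.52 × 14.12 ≈ 50 years.

≈ 50 years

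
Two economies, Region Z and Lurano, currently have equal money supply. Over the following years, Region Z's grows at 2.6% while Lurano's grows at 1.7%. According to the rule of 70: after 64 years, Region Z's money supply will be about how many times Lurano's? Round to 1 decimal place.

around 1.8 times

Region Z pulls ahead at 0.9 pp per year, so the ratio doubles every 70/0.9 ≈ 77.78 years.
In 64 years that's 0.82 doublings: 2^0.82 ≈ 1.8.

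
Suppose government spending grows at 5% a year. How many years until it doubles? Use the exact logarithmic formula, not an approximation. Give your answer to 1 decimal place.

14.2 years

t = ln(2) / ln(1 + 0.05) = 0.6931 / 0.048790 ≈ 14.21.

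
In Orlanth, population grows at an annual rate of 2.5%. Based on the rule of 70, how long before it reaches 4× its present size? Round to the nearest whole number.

Doubling time ≈ 70/2.5 = 28.00 years.
4× is 2 doublings, so 2 × 28.00 ≈ 56 years.

≈ 56 years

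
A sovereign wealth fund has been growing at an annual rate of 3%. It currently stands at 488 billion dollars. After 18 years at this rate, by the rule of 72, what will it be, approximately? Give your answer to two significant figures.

roughly 820 billion dollars

Doubling time ≈ 72/3 = 24.00 years.
18 years is 18/24.00 ≈ 0.75 doublings, a factor of 2^0.75 ≈ 1.68.
488 × 1.68 ≈ 820 billion dollars.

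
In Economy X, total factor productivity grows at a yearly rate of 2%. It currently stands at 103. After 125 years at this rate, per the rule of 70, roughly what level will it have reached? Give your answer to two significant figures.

1200

Doubling time ≈ 70/2 = 35.00 years.
125 years is 125/35.00 ≈ 3.57 doublings, a factor of 2^3.57 ≈ 11.88.
103 × 11.88 ≈ 1200.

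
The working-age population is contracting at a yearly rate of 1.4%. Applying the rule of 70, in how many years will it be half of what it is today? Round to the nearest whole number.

The rule works in reverse for decay: 70/1.4 ≈ 50.00 years to halve.

50 years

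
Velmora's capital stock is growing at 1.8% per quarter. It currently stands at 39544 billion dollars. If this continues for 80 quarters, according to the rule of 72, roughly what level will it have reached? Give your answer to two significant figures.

It doubles every 72/1.8 ≈ 40.00 quarters, so 80 quarters is 2.00 doublings.
2^2.00 ≈ 4.00; 39544 × 4.00 ≈ 160000 billion dollars.

about 160000 billion dollars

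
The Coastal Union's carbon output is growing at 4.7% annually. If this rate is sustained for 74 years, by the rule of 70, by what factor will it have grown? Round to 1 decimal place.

Doubles every ≈ 14.89 years (70/4.7).
74 years is 4.97 doublings; 2^4.97 ≈ 31.3×.

approximately 31.3 times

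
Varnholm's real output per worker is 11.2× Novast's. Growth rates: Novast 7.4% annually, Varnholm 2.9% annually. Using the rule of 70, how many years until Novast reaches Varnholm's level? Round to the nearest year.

≈ 54 years

What matters is the difference: 4.5 pp.
Rule of 70 on the gap: the ratio halves every 70/4.5 ≈ 15.56 years.
An 11.2× gap takes log₂(11.2) ≈ 3.49 halvings to close: 3.49 × 15.56 ≈ 54 years.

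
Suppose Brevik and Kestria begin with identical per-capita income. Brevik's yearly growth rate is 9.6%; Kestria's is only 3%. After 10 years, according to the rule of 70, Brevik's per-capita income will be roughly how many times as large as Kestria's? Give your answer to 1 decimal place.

1.9 times

Rate gap = 9.6% − 3% = 6.6 points.
The ratio doubles every 70/6.6 ≈ 10.61 years.
10/10.61 ≈ 0.94 doublings → ratio ≈ 2^0.94 ≈ 1.9.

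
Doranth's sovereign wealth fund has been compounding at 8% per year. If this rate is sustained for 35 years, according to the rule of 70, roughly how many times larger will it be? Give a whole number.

70/8 ≈ 8.75 years per doubling.
35 years fits 4 doublings: 2^4 = 16.

≈ 16 times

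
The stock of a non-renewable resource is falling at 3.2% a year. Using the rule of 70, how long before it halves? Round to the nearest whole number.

The rule works in reverse for decay: 70/3.2 ≈ 21.88 years to halve.

approximately 22 years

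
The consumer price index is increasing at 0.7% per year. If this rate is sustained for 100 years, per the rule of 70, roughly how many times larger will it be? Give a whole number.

around 2 times

Doubling time ≈ 70/0.7 = 100.00 years.
100/100.00 ≈ 1 doubling, so about 2^1 = 2×.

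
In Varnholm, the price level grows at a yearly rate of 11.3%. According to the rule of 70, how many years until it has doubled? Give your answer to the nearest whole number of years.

At 11.3%, doubling takes about 70/11.3 = 6.19 years.

≈ 6 years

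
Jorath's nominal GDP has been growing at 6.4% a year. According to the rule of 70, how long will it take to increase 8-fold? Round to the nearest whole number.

At 6.4% it doubles every 70/6.4 ≈ 10.94 years.
8× is 3 doublings, so 3 × 10.94 ≈ 33 years.

approximately 33 years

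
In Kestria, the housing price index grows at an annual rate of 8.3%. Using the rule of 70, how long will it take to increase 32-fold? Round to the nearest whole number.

approximately 42 years

Doubling time ≈ 70/8.3 = 8.43 years.
32× is 5 doublings, so 5 × 8.43 ≈ 42 years.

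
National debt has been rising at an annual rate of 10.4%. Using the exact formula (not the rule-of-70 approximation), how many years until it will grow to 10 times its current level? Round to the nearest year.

23 years

t = ln(10) / ln(1 + 0.104) = 2.3026 / 0.098940 ≈ 23.27.
≈ 23 years.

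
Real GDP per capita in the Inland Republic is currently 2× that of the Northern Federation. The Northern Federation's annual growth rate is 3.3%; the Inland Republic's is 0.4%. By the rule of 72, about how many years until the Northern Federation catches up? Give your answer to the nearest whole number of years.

The growth-rate gap is 3.3% − 0.4% = 2.9 percentage points.
So the ratio between them halves every 72/2.9 ≈ 24.83 years.
A 2× gap closes after 1 halving: 1 × 24.83 ≈ 25 years.

≈ 25 years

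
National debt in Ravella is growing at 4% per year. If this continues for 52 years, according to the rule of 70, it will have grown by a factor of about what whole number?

about 8 times

Doubling time ≈ 70/4 = 17.50 years.
52/17.50 ≈ 3 doublings, so about 2^3 = 8×.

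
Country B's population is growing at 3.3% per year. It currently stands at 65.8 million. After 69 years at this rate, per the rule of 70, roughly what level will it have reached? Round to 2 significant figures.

It doubles every 70/3.3 ≈ 21.21 years, so 69 years is 3.25 doublings.
2^3.25 ≈ 9.51; 65.8 × 9.51 ≈ 630 million.

around 630 million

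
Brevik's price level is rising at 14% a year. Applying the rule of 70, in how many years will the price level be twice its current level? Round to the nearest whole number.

70/14 ≈ 5.00, so it doubles roughly every 5 years.

≈ 5 years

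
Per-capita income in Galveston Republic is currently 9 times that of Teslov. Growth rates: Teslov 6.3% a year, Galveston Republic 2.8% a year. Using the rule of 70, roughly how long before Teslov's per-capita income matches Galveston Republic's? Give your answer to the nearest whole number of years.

about 63 years

Teslov gains on Galveston Republic at 6.3% − 2.8% = 3.5 points a year.
At that relative rate the gap halves every 70/3.5 ≈ 20.00 years.
A 9 times gap takes log₂(9) ≈ 3.17 halvings to close: 3.17 × 20.00 ≈ 63 years.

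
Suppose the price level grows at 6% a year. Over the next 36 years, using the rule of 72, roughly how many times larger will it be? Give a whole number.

72/6 ≈ 12.00 years per doubling.
36 years fits 3 doublings: 2^3 = 8.

approximately 8 times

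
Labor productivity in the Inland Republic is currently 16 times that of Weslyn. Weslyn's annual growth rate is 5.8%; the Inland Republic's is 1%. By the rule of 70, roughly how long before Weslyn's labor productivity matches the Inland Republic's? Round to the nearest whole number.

roughly 58 years

Weslyn gains on the Inland Republic at 5.8% − 1% = 4.8 points a year.
At that relative rate the gap halves every 70/4.8 ≈ 14.58 years.
A 16 times gap closes after 4 halvings: 4 × 14.58 ≈ 58 years.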